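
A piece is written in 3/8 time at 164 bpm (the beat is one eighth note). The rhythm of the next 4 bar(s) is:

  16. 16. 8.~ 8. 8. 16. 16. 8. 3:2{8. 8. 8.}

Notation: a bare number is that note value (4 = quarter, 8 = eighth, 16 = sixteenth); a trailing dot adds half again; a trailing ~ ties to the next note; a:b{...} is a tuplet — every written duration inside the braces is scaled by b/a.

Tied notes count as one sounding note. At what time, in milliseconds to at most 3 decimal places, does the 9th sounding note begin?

note 9 onset = 10b = 3658.537ms

1. 0.0ms @ 0 + 274.39ms (3/4)
2. 274.39ms @ 3/4 + 274.39ms (3/4)
3. 548.78ms @ 3/2 + 1097.561ms (3)
4. 1646.341ms @ 9/2 + 548.78ms (3/2)
5. 2195.122ms @ 6 + 274.39ms (3/4)
6. 2469.512ms @ 27/4 + 274.39ms (3/4)
7. 2743.902ms @ 15/2 + 548.78ms (3/2)
8. 3292.683ms @ 9 + 365.854ms (1)
9. 3658.537ms @ 10 + 365.854ms (1)
10. 4024.39ms @ 11 + 365.854ms (1)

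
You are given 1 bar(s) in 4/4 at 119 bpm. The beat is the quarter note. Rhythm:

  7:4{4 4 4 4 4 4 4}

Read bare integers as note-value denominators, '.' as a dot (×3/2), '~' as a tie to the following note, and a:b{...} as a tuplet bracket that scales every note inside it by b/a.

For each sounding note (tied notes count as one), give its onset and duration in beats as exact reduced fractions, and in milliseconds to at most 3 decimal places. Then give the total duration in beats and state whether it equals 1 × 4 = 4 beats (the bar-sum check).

1) 0.0ms=0b +288.115ms=4/7b
2) 288.115ms=4/7b +288.115ms=4/7b
3) 576.23ms=8/7b +288.115ms=4/7b
4) 864.346ms=12/7b +288.115ms=4/7b
5) 1152.461ms=16/7b +288.115ms=4/7b
6) 1440.576ms=20/7b +288.115ms=4/7b
7) 1728.691ms=24/7b +288.115ms=4/7b
Σ=4b of 4 (119bpm 4/4) — PASS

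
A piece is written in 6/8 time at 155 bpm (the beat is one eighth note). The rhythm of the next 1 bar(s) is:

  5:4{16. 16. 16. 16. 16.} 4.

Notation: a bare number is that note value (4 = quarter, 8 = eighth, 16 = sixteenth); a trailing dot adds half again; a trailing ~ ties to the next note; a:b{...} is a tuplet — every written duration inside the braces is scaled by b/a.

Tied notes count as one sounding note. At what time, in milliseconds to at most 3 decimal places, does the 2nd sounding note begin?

1. 0.0ms @ 0 + 232.258ms (3/5)
2. 232.258ms @ 3/5 + 232.258ms (3/5)
3. 464.516ms @ 6/5 + 232.258ms (3/5)
4. 696.774ms @ 9/5 + 232.258ms (3/5)
5. 929.032ms @ 12/5 + 232.258ms (3/5)
6. 1161.29ms @ 3 + 1161.29ms (3)

note 2 onset = 3/5b = 232.258ms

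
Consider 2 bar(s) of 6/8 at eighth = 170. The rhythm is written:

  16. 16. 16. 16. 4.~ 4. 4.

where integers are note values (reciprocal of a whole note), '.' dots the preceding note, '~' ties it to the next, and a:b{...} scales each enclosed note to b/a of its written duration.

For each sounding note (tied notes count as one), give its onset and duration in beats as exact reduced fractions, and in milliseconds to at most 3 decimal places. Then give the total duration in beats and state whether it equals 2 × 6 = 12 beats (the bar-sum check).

1) 0.0ms=0b +264.706ms=3/4b
2) 264.706ms=3/4b +264.706ms=3/4b
3) 529.412ms=3/2b +264.706ms=3/4b
4) 794.118ms=9/4b +264.706ms=3/4b
5) 1058.824ms=3b +2117.647ms=6b
6) 3176.471ms=9b +1058.824ms=3b
Σ=12b of 12 (170bpm 6/8) — PASS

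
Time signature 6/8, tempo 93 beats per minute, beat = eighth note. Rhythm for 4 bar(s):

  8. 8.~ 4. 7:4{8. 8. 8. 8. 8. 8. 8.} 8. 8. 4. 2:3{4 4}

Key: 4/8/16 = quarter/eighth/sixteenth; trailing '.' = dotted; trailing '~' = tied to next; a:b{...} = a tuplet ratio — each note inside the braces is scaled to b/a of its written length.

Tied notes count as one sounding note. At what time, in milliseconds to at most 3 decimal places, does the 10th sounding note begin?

1. 0.0ms @ 0 + 967.742ms (3/2)
2. 967.742ms @ 3/2 + 2903.226ms (9/2)
3. 3870.968ms @ 6 + 552.995ms (6/7)
4. 4423.963ms @ 48/7 + 552.995ms (6/7)
5. 4976.959ms @ 54/7 + 552.995ms (6/7)
6. 5529.954ms @ 60/7 + 552.995ms (6/7)
7. 6082.949ms @ 66/7 + 552.995ms (6/7)
8. 6635.945ms @ 72/7 + 552.995ms (6/7)
9. 7188.94ms @ 78/7 + 552.995ms (6/7)
10. 7741.935ms @ 12 + 967.742ms (3/2)
11. 8709.677ms @ 27/2 + 967.742ms (3/2)
12. 9677.419ms @ 15 + 1935.484ms (3)
13. 11612.903ms @ 18 + 1935.484ms (3)
14. 13548.387ms @ 21 + 1935.484ms (3)

note 10 onset = 12b = 7741.935ms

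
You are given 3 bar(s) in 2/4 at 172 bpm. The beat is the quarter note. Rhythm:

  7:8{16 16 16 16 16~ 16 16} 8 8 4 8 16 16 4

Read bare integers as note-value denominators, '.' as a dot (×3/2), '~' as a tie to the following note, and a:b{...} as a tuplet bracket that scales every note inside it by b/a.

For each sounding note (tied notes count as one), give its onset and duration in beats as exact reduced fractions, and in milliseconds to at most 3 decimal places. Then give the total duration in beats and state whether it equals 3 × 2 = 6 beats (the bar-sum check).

1) 0.0ms=0b +99.668ms=2/7b
2) 99.668ms=2/7b +99.668ms=2/7b
3) 199.336ms=4/7b +99.668ms=2/7b
4) 299.003ms=6/7b +99.668ms=2/7b
5) 398.671ms=8/7b +199.336ms=4/7b
6) 598.007ms=12/7b +99.668ms=2/7b
7) 697.674ms=2b +174.419ms=1/2b
8) 872.093ms=5/2b +174.419ms=1/2b
9) 1046.512ms=3b +348.837ms=1b
10) 1395.349ms=4b +174.419ms=1/2b
11) 1569.767ms=9/2b +87.209ms=1/4b
12) 1656.977ms=19/4b +87.209ms=1/4b
13) 1744.186ms=5b +348.837ms=1b
Σ=6b of 6 (172bpm 2/4) — PASS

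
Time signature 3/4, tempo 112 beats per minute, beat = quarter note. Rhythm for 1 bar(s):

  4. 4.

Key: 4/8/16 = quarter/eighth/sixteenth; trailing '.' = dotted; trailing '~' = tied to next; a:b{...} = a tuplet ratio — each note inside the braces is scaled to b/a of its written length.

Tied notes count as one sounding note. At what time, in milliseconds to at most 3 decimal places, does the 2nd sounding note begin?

note 2 onset = 3/2b = 803.571ms

1. 0.0ms @ 0 + 803.571ms (3/2)
2. 803.571ms @ 3/2 + 803.571ms (3/2)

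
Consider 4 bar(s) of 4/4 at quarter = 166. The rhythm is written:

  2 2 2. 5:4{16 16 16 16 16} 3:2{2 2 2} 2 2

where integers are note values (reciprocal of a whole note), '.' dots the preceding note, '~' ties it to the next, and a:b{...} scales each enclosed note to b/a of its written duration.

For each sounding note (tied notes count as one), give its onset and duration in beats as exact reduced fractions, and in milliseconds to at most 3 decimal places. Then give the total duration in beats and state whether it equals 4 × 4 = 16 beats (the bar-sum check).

1) 0.0ms=0b +722.892ms=2b
2) 722.892ms=2b +722.892ms=2b
3) 1445.783ms=4b +1084.337ms=3b
4) 2530.12ms=7b +72.289ms=1/5b
5) 2602.41ms=36/5b +72.289ms=1/5b
6) 2674.699ms=37/5b +72.289ms=1/5b
7) 2746.988ms=38/5b +72.289ms=1/5b
8) 2819.277ms=39/5b +72.289ms=1/5b
9) 2891.566ms=8b +481.928ms=4/3b
10) 3373.494ms=28/3b +481.928ms=4/3b
11) 3855.422ms=32/3b +481.928ms=4/3b
12) 4337.349ms=12b +722.892ms=2b
13) 5060.241ms=14b +722.892ms=2b
Σ=16b of 16 (166bpm 4/4) — PASS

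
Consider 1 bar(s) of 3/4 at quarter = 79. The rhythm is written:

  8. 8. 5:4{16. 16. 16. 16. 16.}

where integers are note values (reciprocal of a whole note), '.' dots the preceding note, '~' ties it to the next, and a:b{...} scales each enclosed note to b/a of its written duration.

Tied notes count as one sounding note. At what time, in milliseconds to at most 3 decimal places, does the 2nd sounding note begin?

note 2 onset = 3/4b = 569.62ms

1. 0.0ms @ 0 + 569.62ms (3/4)
2. 569.62ms @ 3/4 + 569.62ms (3/4)
3. 1139.241ms @ 3/2 + 227.848ms (3/10)
4. 1367.089ms @ 9/5 + 227.848ms (3/10)
5. 1594.937ms @ 21/10 + 227.848ms (3/10)
6. 1822.785ms @ 12/5 + 227.848ms (3/10)
7. 2050.633ms @ 27/10 + 227.848ms (3/10)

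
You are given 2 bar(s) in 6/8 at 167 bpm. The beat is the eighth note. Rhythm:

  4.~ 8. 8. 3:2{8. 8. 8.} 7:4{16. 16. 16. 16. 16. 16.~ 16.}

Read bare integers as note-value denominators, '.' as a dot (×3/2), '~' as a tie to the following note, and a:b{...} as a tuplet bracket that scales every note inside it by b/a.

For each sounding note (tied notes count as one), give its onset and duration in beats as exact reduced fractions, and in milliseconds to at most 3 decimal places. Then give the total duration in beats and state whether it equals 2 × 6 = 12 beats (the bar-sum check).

1) 0.0ms=0b +1616.766ms=9/2b
2) 1616.766ms=9/2b +538.922ms=3/2b
3) 2155.689ms=6b +359.281ms=1b
4) 2514.97ms=7b +359.281ms=1b
5) 2874.251ms=8b +359.281ms=1b
6) 3233.533ms=9b +153.978ms=3/7b
7) 3387.511ms=66/7b +153.978ms=3/7b
8) 3541.488ms=69/7b +153.978ms=3/7b
9) 3695.466ms=72/7b +153.978ms=3/7b
10) 3849.444ms=75/7b +153.978ms=3/7b
11) 4003.422ms=78/7b +307.956ms=6/7b
Σ=12b of 12 (167bpm 6/8) — PASS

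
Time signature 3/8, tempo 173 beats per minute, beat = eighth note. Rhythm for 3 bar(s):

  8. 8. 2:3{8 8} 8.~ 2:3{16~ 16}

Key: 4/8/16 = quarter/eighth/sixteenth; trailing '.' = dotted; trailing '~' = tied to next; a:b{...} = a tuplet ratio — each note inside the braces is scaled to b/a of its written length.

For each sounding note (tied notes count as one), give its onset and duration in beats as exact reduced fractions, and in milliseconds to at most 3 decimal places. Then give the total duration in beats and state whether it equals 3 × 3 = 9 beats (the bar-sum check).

1) 0.0ms=0b +520.231ms=3/2b
2) 520.231ms=3/2b +520.231ms=3/2b
3) 1040.462ms=3b +520.231ms=3/2b
4) 1560.694ms=9/2b +520.231ms=3/2b
5) 2080.925ms=6b +1040.462ms=3b
Σ=9b of 9 (173bpm 3/8) — PASS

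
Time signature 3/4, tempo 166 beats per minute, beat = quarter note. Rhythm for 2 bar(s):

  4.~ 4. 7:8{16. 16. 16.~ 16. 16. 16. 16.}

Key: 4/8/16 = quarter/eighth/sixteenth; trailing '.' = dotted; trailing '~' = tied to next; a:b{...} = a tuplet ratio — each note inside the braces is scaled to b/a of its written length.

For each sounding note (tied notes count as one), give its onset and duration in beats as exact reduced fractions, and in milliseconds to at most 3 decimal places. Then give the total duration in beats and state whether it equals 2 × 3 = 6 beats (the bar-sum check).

1) 0.0ms=0b +1084.337ms=3b
2) 1084.337ms=3b +154.905ms=3/7b
3) 1239.243ms=24/7b +154.905ms=3/7b
4) 1394.148ms=27/7b +309.811ms=6/7b
5) 1703.959ms=33/7b +154.905ms=3/7b
6) 1858.864ms=36/7b +154.905ms=3/7b
7) 2013.769ms=39/7b +154.905ms=3/7b
Σ=6b of 6 (166bpm 3/4) — PASS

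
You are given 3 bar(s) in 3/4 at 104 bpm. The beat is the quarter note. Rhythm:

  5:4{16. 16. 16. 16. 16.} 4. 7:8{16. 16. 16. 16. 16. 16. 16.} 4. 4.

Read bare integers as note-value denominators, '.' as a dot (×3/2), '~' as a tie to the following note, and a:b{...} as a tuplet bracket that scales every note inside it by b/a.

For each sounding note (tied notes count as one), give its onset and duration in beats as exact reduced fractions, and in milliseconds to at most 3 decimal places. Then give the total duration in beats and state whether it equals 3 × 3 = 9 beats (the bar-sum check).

1) 0.0ms=0b +173.077ms=3/10b
2) 173.077ms=3/10b +173.077ms=3/10b
3) 346.154ms=3/5b +173.077ms=3/10b
4) 519.231ms=9/10b +173.077ms=3/10b
5) 692.308ms=6/5b +173.077ms=3/10b
6) 865.385ms=3/2b +865.385ms=3/2b
7) 1730.769ms=3b +247.253ms=3/7b
8) 1978.022ms=24/7b +247.253ms=3/7b
9) 2225.275ms=27/7b +247.253ms=3/7b
10) 2472.527ms=30/7b +247.253ms=3/7b
11) 2719.78ms=33/7b +247.253ms=3/7b
12) 2967.033ms=36/7b +247.253ms=3/7b
13) 3214.286ms=39/7b +247.253ms=3/7b
14) 3461.538ms=6b +865.385ms=3/2b
15) 4326.923ms=15/2b +865.385ms=3/2b
Σ=9b of 9 (104bpm 3/4) — PASS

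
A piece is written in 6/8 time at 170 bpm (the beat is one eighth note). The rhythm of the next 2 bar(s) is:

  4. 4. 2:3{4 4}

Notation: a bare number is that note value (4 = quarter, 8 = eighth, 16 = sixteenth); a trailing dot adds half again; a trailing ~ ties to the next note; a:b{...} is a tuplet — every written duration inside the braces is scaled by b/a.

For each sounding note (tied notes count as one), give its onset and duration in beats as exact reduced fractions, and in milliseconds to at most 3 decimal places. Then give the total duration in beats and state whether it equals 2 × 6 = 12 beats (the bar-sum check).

1) 0.0ms=0b +1058.824ms=3b
2) 1058.824ms=3b +1058.824ms=3b
3) 2117.647ms=6b +1058.824ms=3b
4) 3176.471ms=9b +1058.824ms=3b
Σ=12b of 12 (170bpm 6/8) — PASS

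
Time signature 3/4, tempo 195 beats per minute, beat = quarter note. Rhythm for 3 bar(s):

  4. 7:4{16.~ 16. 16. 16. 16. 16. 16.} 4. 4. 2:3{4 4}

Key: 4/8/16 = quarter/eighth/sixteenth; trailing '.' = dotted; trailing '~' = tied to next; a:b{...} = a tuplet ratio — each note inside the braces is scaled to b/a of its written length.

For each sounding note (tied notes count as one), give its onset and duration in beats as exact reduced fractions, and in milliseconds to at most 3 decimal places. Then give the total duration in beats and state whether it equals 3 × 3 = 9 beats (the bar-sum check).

1) 0.0ms=0b +461.538ms=3/2b
2) 461.538ms=3/2b +131.868ms=3/7b
3) 593.407ms=27/14b +65.934ms=3/14b
4) 659.341ms=15/7b +65.934ms=3/14b
5) 725.275ms=33/14b +65.934ms=3/14b
6) 791.209ms=18/7b +65.934ms=3/14b
7) 857.143ms=39/14b +65.934ms=3/14b
8) 923.077ms=3b +461.538ms=3/2b
9) 1384.615ms=9/2b +461.538ms=3/2b
10) 1846.154ms=6b +461.538ms=3/2b
11) 2307.692ms=15/2b +461.538ms=3/2b
Σ=9b of 9 (195bpm 3/4) — PASS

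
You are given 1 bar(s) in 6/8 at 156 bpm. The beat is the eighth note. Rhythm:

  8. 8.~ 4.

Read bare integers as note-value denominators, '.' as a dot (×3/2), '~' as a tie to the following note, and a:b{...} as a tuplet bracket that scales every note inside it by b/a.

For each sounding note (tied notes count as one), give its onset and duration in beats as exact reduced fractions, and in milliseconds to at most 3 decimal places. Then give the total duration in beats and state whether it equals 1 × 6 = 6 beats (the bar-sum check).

1) 0.0ms=0b +576.923ms=3/2b
2) 576.923ms=3/2b +1730.769ms=9/2b
Σ=6b of 6 (156bpm 6/8) — PASS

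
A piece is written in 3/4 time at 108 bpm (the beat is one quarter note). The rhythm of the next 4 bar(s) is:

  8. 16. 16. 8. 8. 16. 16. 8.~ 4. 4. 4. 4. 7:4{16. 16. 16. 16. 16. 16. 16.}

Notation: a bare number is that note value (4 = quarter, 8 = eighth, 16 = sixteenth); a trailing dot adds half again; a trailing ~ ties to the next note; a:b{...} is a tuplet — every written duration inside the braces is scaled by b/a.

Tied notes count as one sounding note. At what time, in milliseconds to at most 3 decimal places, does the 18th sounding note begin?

1. 0.0ms @ 0 + 416.667ms (3/4)
2. 416.667ms @ 3/4 + 208.333ms (3/8)
3. 625.0ms @ 9/8 + 208.333ms (3/8)
4. 833.333ms @ 3/2 + 416.667ms (3/4)
5. 1250.0ms @ 9/4 + 416.667ms (3/4)
6. 1666.667ms @ 3 + 208.333ms (3/8)
7. 1875.0ms @ 27/8 + 208.333ms (3/8)
8. 2083.333ms @ 15/4 + 1250.0ms (9/4)
9. 3333.333ms @ 6 + 833.333ms (3/2)
10. 4166.667ms @ 15/2 + 833.333ms (3/2)
11. 5000.0ms @ 9 + 833.333ms (3/2)
12. 5833.333ms @ 21/2 + 119.048ms (3/14)
13. 5952.381ms @ 75/7 + 119.048ms (3/14)
14. 6071.429ms @ 153/14 + 119.048ms (3/14)
15. 6190.476ms @ 78/7 + 119.048ms (3/14)
16. 6309.524ms @ 159/14 + 119.048ms (3/14)
17. 6428.571ms @ 81/7 + 119.048ms (3/14)
18. 6547.619ms @ 165/14 + 119.048ms (3/14)

note 18 onset = 165/14b = 6547.619ms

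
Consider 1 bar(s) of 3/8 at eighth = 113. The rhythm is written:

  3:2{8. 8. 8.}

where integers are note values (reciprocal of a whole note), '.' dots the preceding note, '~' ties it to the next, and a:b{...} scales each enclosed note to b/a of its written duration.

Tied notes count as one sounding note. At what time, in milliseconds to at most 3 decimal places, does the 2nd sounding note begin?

note 2 onset = 1b = 530.973ms

1. 0.0ms @ 0 + 530.973ms (1)
2. 530.973ms @ 1 + 530.973ms (1)
3. 1061.947ms @ 2 + 530.973ms (1)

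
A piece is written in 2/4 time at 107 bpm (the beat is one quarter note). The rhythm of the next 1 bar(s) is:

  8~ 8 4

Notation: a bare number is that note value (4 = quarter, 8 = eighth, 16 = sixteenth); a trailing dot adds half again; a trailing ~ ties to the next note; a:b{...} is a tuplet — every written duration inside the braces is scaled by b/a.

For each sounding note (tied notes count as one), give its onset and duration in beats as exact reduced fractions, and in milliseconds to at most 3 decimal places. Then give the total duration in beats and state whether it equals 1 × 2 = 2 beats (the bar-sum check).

1) 0.0ms=0b +560.748ms=1b
2) 560.748ms=1b +560.748ms=1b
Σ=2b of 2 (107bpm 2/4) — PASS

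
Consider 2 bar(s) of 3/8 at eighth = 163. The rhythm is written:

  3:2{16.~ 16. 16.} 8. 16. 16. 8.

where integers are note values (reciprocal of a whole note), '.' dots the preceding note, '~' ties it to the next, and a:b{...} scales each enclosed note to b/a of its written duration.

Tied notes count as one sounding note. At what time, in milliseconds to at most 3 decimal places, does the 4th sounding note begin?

1. 0.0ms @ 0 + 368.098ms (1)
2. 368.098ms @ 1 + 184.049ms (1/2)
3. 552.147ms @ 3/2 + 552.147ms (3/2)
4. 1104.294ms @ 3 + 276.074ms (3/4)
5. 1380.368ms @ 15/4 + 276.074ms (3/4)
6. 1656.442ms @ 9/2 + 552.147ms (3/2)

note 4 onset = 3b = 1104.294ms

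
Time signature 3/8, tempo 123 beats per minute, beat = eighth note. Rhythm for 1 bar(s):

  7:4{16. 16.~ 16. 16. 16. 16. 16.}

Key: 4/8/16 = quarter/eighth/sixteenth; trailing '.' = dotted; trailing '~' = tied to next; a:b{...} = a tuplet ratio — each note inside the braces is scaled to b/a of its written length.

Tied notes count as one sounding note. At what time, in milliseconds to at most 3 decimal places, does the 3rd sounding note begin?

1. 0.0ms @ 0 + 209.059ms (3/7)
2. 209.059ms @ 3/7 + 418.118ms (6/7)
3. 627.178ms @ 9/7 + 209.059ms (3/7)
4. 836.237ms @ 12/7 + 209.059ms (3/7)
5. 1045.296ms @ 15/7 + 209.059ms (3/7)
6. 1254.355ms @ 18/7 + 209.059ms (3/7)

note 3 onset = 9/7b = 627.178ms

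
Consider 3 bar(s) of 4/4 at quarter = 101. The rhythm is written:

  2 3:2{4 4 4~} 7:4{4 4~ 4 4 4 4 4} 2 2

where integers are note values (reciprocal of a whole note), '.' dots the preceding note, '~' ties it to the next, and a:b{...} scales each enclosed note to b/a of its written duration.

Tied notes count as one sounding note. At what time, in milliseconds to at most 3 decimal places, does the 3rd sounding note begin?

note 3 onset = 8/3b = 1584.158ms

1. 0.0ms @ 0 + 1188.119ms (2)
2. 1188.119ms @ 2 + 396.04ms (2/3)
3. 1584.158ms @ 8/3 + 396.04ms (2/3)
4. 1980.198ms @ 10/3 + 735.502ms (26/21)
5. 2715.7ms @ 32/7 + 678.925ms (8/7)
6. 3394.625ms @ 40/7 + 339.463ms (4/7)
7. 3734.088ms @ 44/7 + 339.463ms (4/7)
8. 4073.55ms @ 48/7 + 339.463ms (4/7)
9. 4413.013ms @ 52/7 + 339.463ms (4/7)
10. 4752.475ms @ 8 + 1188.119ms (2)
11. 5940.594ms @ 10 + 1188.119ms (2)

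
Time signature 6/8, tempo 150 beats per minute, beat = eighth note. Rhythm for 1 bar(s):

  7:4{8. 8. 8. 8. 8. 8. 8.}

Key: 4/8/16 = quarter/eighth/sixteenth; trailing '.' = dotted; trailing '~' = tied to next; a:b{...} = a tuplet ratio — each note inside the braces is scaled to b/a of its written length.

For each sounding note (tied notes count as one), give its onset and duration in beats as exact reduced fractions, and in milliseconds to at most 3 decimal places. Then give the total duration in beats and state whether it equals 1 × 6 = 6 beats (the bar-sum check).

1) 0.0ms=0b +342.857ms=6/7b
2) 342.857ms=6/7b +342.857ms=6/7b
3) 685.714ms=12/7b +342.857ms=6/7b
4) 1028.571ms=18/7b +342.857ms=6/7b
5) 1371.429ms=24/7b +342.857ms=6/7b
6) 1714.286ms=30/7b +342.857ms=6/7b
7) 2057.143ms=36/7b +342.857ms=6/7b
Σ=6b of 6 (150bpm 6/8) — PASS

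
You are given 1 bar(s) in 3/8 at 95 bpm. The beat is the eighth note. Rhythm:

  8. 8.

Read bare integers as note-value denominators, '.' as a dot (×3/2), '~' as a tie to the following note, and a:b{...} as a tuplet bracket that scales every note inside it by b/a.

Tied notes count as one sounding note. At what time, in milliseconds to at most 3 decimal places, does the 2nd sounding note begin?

note 2 onset = 3/2b = 947.368ms

1. 0.0ms @ 0 + 947.368ms (3/2)
2. 947.368ms @ 3/2 + 947.368ms (3/2)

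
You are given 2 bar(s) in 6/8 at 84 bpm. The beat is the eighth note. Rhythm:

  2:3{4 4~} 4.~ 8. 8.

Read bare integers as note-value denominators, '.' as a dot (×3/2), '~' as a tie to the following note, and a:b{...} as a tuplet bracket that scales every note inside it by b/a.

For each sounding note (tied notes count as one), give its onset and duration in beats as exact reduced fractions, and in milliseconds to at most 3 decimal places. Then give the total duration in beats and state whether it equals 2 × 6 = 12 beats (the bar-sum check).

1) 0.0ms=0b +2142.857ms=3b
2) 2142.857ms=3b +5357.143ms=15/2b
3) 7500.0ms=21/2b +1071.429ms=3/2b
Σ=12b of 12 (84bpm 6/8) — PASS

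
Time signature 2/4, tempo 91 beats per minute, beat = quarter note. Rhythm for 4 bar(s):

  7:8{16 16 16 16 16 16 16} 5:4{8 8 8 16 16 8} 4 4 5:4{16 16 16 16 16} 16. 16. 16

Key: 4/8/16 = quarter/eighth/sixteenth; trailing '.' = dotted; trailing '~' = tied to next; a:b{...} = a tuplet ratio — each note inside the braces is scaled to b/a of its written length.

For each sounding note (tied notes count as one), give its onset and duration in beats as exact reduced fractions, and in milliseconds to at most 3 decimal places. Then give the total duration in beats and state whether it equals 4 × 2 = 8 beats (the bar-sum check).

1) 0.0ms=0b +188.383ms=2/7b
2) 188.383ms=2/7b +188.383ms=2/7b
3) 376.766ms=4/7b +188.383ms=2/7b
4) 565.149ms=6/7b +188.383ms=2/7b
5) 753.532ms=8/7b +188.383ms=2/7b
6) 941.915ms=10/7b +188.383ms=2/7b
7) 1130.298ms=12/7b +188.383ms=2/7b
8) 1318.681ms=2b +263.736ms=2/5b
9) 1582.418ms=12/5b +263.736ms=2/5b
10) 1846.154ms=14/5b +263.736ms=2/5b
11) 2109.89ms=16/5b +131.868ms=1/5b
12) 2241.758ms=17/5b +131.868ms=1/5b
13) 2373.626ms=18/5b +263.736ms=2/5b
14) 2637.363ms=4b +659.341ms=1b
15) 3296.703ms=5b +659.341ms=1b
16) 3956.044ms=6b +131.868ms=1/5b
17) 4087.912ms=31/5b +131.868ms=1/5b
18) 4219.78ms=32/5b +131.868ms=1/5b
19) 4351.648ms=33/5b +131.868ms=1/5b
20) 4483.516ms=34/5b +131.868ms=1/5b
21) 4615.385ms=7b +247.253ms=3/8b
22) 4862.637ms=59/8b +247.253ms=3/8b
23) 5109.89ms=31/4b +164.835ms=1/4b
Σ=8b of 8 (91bpm 2/4) — PASS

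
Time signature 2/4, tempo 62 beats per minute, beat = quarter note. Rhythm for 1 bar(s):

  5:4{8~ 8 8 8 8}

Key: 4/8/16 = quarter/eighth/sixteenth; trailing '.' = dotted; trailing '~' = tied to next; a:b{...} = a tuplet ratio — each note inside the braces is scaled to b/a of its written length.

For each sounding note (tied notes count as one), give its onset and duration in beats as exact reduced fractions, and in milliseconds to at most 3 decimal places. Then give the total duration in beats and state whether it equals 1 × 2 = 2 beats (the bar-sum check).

1) 0.0ms=0b +774.194ms=4/5b
2) 774.194ms=4/5b +387.097ms=2/5b
3) 1161.29ms=6/5b +387.097ms=2/5b
4) 1548.387ms=8/5b +387.097ms=2/5b
Σ=2b of 2 (62bpm 2/4) — PASS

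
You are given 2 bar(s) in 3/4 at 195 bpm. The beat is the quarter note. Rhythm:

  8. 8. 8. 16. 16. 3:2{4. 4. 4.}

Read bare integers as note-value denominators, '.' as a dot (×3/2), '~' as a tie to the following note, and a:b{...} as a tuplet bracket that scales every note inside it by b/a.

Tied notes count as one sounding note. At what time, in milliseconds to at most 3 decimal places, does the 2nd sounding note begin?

note 2 onset = 3/4b = 230.769ms

1. 0.0ms @ 0 + 230.769ms (3/4)
2. 230.769ms @ 3/4 + 230.769ms (3/4)
3. 461.538ms @ 3/2 + 230.769ms (3/4)
4. 692.308ms @ 9/4 + 115.385ms (3/8)
5. 807.692ms @ 21/8 + 115.385ms (3/8)
6. 923.077ms @ 3 + 307.692ms (1)
7. 1230.769ms @ 4 + 307.692ms (1)
8. 1538.462ms @ 5 + 307.692ms (1)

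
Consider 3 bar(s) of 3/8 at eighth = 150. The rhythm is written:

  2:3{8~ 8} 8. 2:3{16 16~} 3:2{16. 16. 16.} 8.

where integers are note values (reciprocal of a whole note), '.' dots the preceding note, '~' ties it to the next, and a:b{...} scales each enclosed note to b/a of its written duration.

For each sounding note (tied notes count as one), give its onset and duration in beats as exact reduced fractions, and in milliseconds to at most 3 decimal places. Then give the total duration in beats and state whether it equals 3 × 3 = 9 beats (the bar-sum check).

1) 0.0ms=0b +1200.0ms=3b
2) 1200.0ms=3b +600.0ms=3/2b
3) 1800.0ms=9/2b +300.0ms=3/4b
4) 2100.0ms=21/4b +500.0ms=5/4b
5) 2600.0ms=13/2b +200.0ms=1/2b
6) 2800.0ms=7b +200.0ms=1/2b
7) 3000.0ms=15/2b +600.0ms=3/2b
Σ=9b of 9 (150bpm 3/8) — PASS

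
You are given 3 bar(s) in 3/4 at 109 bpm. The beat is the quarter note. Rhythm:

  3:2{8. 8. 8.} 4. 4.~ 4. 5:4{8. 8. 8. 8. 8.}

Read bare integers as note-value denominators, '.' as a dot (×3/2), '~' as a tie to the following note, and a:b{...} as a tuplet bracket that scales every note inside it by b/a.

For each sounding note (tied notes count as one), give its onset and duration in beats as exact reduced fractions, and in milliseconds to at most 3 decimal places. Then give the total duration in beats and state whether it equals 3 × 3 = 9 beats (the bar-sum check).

1) 0.0ms=0b +275.229ms=1/2b
2) 275.229ms=1/2b +275.229ms=1/2b
3) 550.459ms=1b +275.229ms=1/2b
4) 825.688ms=3/2b +825.688ms=3/2b
5) 1651.376ms=3b +1651.376ms=3b
6) 3302.752ms=6b +330.275ms=3/5b
7) 3633.028ms=33/5b +330.275ms=3/5b
8) 3963.303ms=36/5b +330.275ms=3/5b
9) 4293.578ms=39/5b +330.275ms=3/5b
10) 4623.853ms=42/5b +330.275ms=3/5b
Σ=9b of 9 (109bpm 3/4) — PASS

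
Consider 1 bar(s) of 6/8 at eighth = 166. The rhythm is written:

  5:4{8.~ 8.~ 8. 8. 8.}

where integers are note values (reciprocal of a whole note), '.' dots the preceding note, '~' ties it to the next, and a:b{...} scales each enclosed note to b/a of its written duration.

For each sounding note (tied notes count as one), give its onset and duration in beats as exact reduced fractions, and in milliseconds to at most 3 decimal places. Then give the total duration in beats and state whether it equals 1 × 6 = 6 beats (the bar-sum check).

1) 0.0ms=0b +1301.205ms=18/5b
2) 1301.205ms=18/5b +433.735ms=6/5b
3) 1734.94ms=24/5b +433.735ms=6/5b
Σ=6b of 6 (166bpm 6/8) — PASS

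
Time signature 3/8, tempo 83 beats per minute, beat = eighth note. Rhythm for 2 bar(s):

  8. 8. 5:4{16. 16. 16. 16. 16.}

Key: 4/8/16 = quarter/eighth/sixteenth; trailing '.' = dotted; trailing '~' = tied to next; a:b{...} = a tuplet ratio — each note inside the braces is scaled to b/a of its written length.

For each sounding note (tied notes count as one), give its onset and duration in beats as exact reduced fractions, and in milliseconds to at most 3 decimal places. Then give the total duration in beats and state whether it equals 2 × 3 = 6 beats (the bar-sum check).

1) 0.0ms=0b +1084.337ms=3/2b
2) 1084.337ms=3/2b +1084.337ms=3/2b
3) 2168.675ms=3b +433.735ms=3/5b
4) 2602.41ms=18/5b +433.735ms=3/5b
5) 3036.145ms=21/5b +433.735ms=3/5b
6) 3469.88ms=24/5b +433.735ms=3/5b
7) 3903.614ms=27/5b +433.735ms=3/5b
Σ=6b of 6 (83bpm 3/8) — PASS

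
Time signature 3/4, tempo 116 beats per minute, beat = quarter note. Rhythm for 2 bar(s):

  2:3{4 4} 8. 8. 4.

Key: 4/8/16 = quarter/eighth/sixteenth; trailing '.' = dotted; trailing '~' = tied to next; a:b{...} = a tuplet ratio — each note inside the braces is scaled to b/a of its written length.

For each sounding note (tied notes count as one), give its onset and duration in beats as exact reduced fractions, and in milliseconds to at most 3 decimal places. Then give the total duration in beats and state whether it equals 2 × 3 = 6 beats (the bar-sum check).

1) 0.0ms=0b +775.862ms=3/2b
2) 775.862ms=3/2b +775.862ms=3/2b
3) 1551.724ms=3b +387.931ms=3/4b
4) 1939.655ms=15/4b +387.931ms=3/4b
5) 2327.586ms=9/2b +775.862ms=3/2b
Σ=6b of 6 (116bpm 3/4) — PASS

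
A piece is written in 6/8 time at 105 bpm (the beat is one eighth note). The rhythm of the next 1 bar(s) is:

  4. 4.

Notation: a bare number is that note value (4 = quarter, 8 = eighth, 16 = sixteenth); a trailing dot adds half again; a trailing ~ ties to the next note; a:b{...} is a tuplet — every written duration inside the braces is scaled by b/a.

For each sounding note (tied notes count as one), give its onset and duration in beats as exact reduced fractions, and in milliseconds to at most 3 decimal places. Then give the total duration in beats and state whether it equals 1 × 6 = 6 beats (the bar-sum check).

1) 0.0ms=0b +1714.286ms=3b
2) 1714.286ms=3b +1714.286ms=3b
Σ=6b of 6 (105bpm 6/8) — PASS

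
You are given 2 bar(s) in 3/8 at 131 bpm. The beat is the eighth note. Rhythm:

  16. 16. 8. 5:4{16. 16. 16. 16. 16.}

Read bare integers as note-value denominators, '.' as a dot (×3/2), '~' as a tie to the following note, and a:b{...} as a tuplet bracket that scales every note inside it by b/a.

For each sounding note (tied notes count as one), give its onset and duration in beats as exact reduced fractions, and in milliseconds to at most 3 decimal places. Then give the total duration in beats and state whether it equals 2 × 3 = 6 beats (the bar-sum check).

1) 0.0ms=0b +343.511ms=3/4b
2) 343.511ms=3/4b +343.511ms=3/4b
3) 687.023ms=3/2b +687.023ms=3/2b
4) 1374.046ms=3b +274.809ms=3/5b
5) 1648.855ms=18/5b +274.809ms=3/5b
6) 1923.664ms=21/5b +274.809ms=3/5b
7) 2198.473ms=24/5b +274.809ms=3/5b
8) 2473.282ms=27/5b +274.809ms=3/5b
Σ=6b of 6 (131bpm 3/8) — PASS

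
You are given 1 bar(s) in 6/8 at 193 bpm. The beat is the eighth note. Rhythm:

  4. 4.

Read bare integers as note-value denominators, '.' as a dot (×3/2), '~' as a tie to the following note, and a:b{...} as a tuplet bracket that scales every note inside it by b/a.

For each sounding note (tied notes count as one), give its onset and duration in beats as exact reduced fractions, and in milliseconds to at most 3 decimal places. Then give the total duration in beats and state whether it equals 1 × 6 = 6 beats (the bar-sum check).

1) 0.0ms=0b +932.642ms=3b
2) 932.642ms=3b +932.642ms=3b
Σ=6b of 6 (193bpm 6/8) — PASS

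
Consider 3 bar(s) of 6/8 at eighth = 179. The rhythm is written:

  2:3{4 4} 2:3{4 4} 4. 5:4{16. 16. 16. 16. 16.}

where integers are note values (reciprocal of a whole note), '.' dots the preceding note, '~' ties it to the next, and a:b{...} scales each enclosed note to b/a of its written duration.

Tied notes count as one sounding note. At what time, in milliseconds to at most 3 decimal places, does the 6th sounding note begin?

1. 0.0ms @ 0 + 1005.587ms (3)
2. 1005.587ms @ 3 + 1005.587ms (3)
3. 2011.173ms @ 6 + 1005.587ms (3)
4. 3016.76ms @ 9 + 1005.587ms (3)
5. 4022.346ms @ 12 + 1005.587ms (3)
6. 5027.933ms @ 15 + 201.117ms (3/5)
7. 5229.05ms @ 78/5 + 201.117ms (3/5)
8. 5430.168ms @ 81/5 + 201.117ms (3/5)
9. 5631.285ms @ 84/5 + 201.117ms (3/5)
10. 5832.402ms @ 87/5 + 201.117ms (3/5)

note 6 onset = 15b = 5027.933ms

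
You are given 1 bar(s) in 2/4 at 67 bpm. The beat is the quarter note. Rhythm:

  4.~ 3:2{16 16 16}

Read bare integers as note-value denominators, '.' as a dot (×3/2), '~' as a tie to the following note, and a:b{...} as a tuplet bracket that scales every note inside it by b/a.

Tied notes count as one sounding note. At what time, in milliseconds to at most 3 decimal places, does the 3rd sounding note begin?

note 3 onset = 11/6b = 1641.791ms

1. 0.0ms @ 0 + 1492.537ms (5/3)
2. 1492.537ms @ 5/3 + 149.254ms (1/6)
3. 1641.791ms @ 11/6 + 149.254ms (1/6)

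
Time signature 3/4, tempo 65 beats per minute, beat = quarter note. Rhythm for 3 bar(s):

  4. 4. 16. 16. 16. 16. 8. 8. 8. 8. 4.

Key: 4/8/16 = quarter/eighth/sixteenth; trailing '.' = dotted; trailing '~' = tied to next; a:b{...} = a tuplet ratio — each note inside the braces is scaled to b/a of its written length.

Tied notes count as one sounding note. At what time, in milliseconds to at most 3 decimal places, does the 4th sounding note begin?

1. 0.0ms @ 0 + 1384.615ms (3/2)
2. 1384.615ms @ 3/2 + 1384.615ms (3/2)
3. 2769.231ms @ 3 + 346.154ms (3/8)
4. 3115.385ms @ 27/8 + 346.154ms (3/8)
5. 3461.538ms @ 15/4 + 346.154ms (3/8)
6. 3807.692ms @ 33/8 + 346.154ms (3/8)
7. 4153.846ms @ 9/2 + 692.308ms (3/4)
8. 4846.154ms @ 21/4 + 692.308ms (3/4)
9. 5538.462ms @ 6 + 692.308ms (3/4)
10. 6230.769ms @ 27/4 + 692.308ms (3/4)
11. 6923.077ms @ 15/2 + 1384.615ms (3/2)

note 4 onset = 27/8b = 3115.385ms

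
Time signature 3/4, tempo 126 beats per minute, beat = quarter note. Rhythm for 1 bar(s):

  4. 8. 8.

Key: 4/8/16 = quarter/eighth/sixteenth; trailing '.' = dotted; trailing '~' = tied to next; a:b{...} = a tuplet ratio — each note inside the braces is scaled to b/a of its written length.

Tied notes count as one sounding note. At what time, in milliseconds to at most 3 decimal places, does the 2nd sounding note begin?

1. 0.0ms @ 0 + 714.286ms (3/2)
2. 714.286ms @ 3/2 + 357.143ms (3/4)
3. 1071.429ms @ 9/4 + 357.143ms (3/4)

note 2 onset = 3/2b = 714.286ms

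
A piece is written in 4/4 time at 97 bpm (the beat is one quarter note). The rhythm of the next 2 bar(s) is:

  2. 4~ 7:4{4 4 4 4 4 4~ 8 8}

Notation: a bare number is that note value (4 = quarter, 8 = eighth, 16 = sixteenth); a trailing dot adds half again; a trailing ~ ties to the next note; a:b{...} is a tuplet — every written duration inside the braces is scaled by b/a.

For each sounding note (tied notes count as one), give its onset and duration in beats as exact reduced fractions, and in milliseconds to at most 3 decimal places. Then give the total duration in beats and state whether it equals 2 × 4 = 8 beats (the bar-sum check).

1) 0.0ms=0b +1855.67ms=3b
2) 1855.67ms=3b +972.018ms=11/7b
3) 2827.688ms=32/7b +353.461ms=4/7b
4) 3181.149ms=36/7b +353.461ms=4/7b
5) 3534.61ms=40/7b +353.461ms=4/7b
6) 3888.071ms=44/7b +353.461ms=4/7b
7) 4241.532ms=48/7b +530.191ms=6/7b
8) 4771.723ms=54/7b +176.73ms=2/7b
Σ=8b of 8 (97bpm 4/4) — PASS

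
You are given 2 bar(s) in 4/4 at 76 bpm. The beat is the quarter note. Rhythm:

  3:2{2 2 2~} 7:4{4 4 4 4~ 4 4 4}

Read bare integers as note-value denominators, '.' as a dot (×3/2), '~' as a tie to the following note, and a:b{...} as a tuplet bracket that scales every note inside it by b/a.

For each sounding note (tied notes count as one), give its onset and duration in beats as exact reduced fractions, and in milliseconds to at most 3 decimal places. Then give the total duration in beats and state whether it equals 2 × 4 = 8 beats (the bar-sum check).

1) 0.0ms=0b +1052.632ms=4/3b
2) 1052.632ms=4/3b +1052.632ms=4/3b
3) 2105.263ms=8/3b +1503.759ms=40/21b
4) 3609.023ms=32/7b +451.128ms=4/7b
5) 4060.15ms=36/7b +451.128ms=4/7b
6) 4511.278ms=40/7b +902.256ms=8/7b
7) 5413.534ms=48/7b +451.128ms=4/7b
8) 5864.662ms=52/7b +451.128ms=4/7b
Σ=8b of 8 (76bpm 4/4) — PASS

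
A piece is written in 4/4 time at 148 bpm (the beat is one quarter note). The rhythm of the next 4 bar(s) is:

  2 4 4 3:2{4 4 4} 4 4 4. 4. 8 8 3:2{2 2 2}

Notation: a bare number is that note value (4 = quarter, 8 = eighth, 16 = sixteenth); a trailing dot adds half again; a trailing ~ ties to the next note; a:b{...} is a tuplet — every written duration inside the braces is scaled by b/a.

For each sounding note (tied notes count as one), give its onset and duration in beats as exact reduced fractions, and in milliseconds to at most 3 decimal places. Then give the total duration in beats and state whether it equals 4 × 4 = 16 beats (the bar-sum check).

1) 0.0ms=0b +810.811ms=2b
2) 810.811ms=2b +405.405ms=1b
3) 1216.216ms=3b +405.405ms=1b
4) 1621.622ms=4b +270.27ms=2/3b
5) 1891.892ms=14/3b +270.27ms=2/3b
6) 2162.162ms=16/3b +270.27ms=2/3b
7) 2432.432ms=6b +405.405ms=1b
8) 2837.838ms=7b +405.405ms=1b
9) 3243.243ms=8b +608.108ms=3/2b
10) 3851.351ms=19/2b +608.108ms=3/2b
11) 4459.459ms=11b +202.703ms=1/2b
12) 4662.162ms=23/2b +202.703ms=1/2b
13) 4864.865ms=12b +540.541ms=4/3b
14) 5405.405ms=40/3b +540.541ms=4/3b
15) 5945.946ms=44/3b +540.541ms=4/3b
Σ=16b of 16 (148bpm 4/4) — PASS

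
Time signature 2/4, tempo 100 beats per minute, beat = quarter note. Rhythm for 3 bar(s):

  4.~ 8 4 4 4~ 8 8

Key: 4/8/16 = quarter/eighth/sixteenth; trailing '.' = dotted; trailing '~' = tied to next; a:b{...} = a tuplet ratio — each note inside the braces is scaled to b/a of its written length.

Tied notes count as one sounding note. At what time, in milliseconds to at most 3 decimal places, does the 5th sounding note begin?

note 5 onset = 11/2b = 3300.0ms

1. 0.0ms @ 0 + 1200.0ms (2)
2. 1200.0ms @ 2 + 600.0ms (1)
3. 1800.0ms @ 3 + 600.0ms (1)
4. 2400.0ms @ 4 + 900.0ms (3/2)
5. 3300.0ms @ 11/2 + 300.0ms (1/2)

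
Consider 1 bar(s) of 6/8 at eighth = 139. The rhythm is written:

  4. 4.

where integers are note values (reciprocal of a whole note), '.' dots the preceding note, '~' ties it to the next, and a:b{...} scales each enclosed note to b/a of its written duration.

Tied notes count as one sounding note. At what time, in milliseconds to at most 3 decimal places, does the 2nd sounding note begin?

1. 0.0ms @ 0 + 1294.964ms (3)
2. 1294.964ms @ 3 + 1294.964ms (3)

note 2 onset = 3b = 1294.964ms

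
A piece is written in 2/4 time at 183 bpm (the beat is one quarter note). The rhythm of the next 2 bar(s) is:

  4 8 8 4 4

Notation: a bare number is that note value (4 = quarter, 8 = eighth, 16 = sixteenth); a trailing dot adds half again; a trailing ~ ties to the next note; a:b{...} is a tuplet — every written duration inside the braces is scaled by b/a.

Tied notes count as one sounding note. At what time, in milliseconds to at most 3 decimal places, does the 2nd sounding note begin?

note 2 onset = 1b = 327.869ms

1. 0.0ms @ 0 + 327.869ms (1)
2. 327.869ms @ 1 + 163.934ms (1/2)
3. 491.803ms @ 3/2 + 163.934ms (1/2)
4. 655.738ms @ 2 + 327.869ms (1)
5. 983.607ms @ 3 + 327.869ms (1)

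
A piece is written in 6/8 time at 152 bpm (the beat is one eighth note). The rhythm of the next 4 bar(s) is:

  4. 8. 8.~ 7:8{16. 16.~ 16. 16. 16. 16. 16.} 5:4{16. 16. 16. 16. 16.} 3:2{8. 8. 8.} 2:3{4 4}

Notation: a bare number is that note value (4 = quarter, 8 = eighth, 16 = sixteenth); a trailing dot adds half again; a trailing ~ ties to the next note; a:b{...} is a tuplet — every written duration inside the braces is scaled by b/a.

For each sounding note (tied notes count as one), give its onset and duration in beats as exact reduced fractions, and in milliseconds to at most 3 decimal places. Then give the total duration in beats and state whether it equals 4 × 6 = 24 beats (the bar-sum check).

1) 0.0ms=0b +1184.211ms=3b
2) 1184.211ms=3b +592.105ms=3/2b
3) 1776.316ms=9/2b +930.451ms=33/14b
4) 2706.767ms=48/7b +676.692ms=12/7b
5) 3383.459ms=60/7b +338.346ms=6/7b
6) 3721.805ms=66/7b +338.346ms=6/7b
7) 4060.15ms=72/7b +338.346ms=6/7b
8) 4398.496ms=78/7b +338.346ms=6/7b
9) 4736.842ms=12b +236.842ms=3/5b
10) 4973.684ms=63/5b +236.842ms=3/5b
11) 5210.526ms=66/5b +236.842ms=3/5b
12) 5447.368ms=69/5b +236.842ms=3/5b
13) 5684.211ms=72/5b +236.842ms=3/5b
14) 5921.053ms=15b +394.737ms=1b
15) 6315.789ms=16b +394.737ms=1b
16) 6710.526ms=17b +394.737ms=1b
17) 7105.263ms=18b +1184.211ms=3b
18) 8289.474ms=21b +1184.211ms=3b
Σ=24b of 24 (152bpm 6/8) — PASS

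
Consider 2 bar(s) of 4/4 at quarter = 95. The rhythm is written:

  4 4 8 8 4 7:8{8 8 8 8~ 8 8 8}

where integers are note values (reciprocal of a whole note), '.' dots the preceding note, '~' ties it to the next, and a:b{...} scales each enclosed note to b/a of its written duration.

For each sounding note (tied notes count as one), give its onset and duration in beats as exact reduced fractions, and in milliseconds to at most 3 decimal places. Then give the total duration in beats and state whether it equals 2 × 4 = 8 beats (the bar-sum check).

1) 0.0ms=0b +631.579ms=1b
2) 631.579ms=1b +631.579ms=1b
3) 1263.158ms=2b +315.789ms=1/2b
4) 1578.947ms=5/2b +315.789ms=1/2b
5) 1894.737ms=3b +631.579ms=1b
6) 2526.316ms=4b +360.902ms=4/7b
7) 2887.218ms=32/7b +360.902ms=4/7b
8) 3248.12ms=36/7b +360.902ms=4/7b
9) 3609.023ms=40/7b +721.805ms=8/7b
10) 4330.827ms=48/7b +360.902ms=4/7b
11) 4691.729ms=52/7b +360.902ms=4/7b
Σ=8b of 8 (95bpm 4/4) — PASS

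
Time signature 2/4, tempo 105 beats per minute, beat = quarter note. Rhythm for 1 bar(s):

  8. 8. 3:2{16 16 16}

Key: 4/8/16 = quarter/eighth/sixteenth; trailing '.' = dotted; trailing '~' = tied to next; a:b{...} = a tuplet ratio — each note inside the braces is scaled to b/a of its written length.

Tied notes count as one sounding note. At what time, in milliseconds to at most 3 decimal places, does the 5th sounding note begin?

1. 0.0ms @ 0 + 428.571ms (3/4)
2. 428.571ms @ 3/4 + 428.571ms (3/4)
3. 857.143ms @ 3/2 + 95.238ms (1/6)
4. 952.381ms @ 5/3 + 95.238ms (1/6)
5. 1047.619ms @ 11/6 + 95.238ms (1/6)

note 5 onset = 11/6b = 1047.619ms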